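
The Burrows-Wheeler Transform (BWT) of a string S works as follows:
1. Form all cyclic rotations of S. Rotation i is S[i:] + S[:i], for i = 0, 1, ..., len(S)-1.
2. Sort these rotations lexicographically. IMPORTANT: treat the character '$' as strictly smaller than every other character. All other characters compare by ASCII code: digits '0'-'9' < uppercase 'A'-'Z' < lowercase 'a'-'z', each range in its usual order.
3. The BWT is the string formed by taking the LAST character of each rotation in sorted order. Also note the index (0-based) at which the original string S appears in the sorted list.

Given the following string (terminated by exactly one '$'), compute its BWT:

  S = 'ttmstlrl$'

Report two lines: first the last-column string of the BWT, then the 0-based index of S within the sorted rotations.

Answer: lrttlmst$
8

Derivation:
All 9 rotations (rotation i = S[i:]+S[:i]):
  rot[0] = ttmstlrl$
  rot[1] = tmstlrl$t
  rot[2] = mstlrl$tt
  rot[3] = stlrl$ttm
  rot[4] = tlrl$ttms
  rot[5] = lrl$ttmst
  rot[6] = rl$ttmstl
  rot[7] = l$ttmstlr
  rot[8] = $ttmstlrl
Sorted (with $ < everything):
  sorted[0] = $ttmstlrl  (last char: 'l')
  sorted[1] = l$ttmstlr  (last char: 'r')
  sorted[2] = lrl$ttmst  (last char: 't')
  sorted[3] = mstlrl$tt  (last char: 't')
  sorted[4] = rl$ttmstl  (last char: 'l')
  sorted[5] = stlrl$ttm  (last char: 'm')
  sorted[6] = tlrl$ttms  (last char: 's')
  sorted[7] = tmstlrl$t  (last char: 't')
  sorted[8] = ttmstlrl$  (last char: '$')
Last column: lrttlmst$
Original string S is at sorted index 8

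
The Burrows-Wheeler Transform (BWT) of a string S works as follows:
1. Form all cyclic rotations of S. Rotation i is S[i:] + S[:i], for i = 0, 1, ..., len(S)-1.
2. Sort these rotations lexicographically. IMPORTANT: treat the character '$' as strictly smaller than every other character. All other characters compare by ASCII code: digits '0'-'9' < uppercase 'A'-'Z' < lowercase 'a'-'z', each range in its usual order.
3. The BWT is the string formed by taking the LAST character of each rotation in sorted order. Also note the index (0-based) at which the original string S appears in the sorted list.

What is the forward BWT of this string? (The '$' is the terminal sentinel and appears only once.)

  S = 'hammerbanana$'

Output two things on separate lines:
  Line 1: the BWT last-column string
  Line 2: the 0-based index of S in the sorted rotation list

All 13 rotations (rotation i = S[i:]+S[:i]):
  rot[0] = hammerbanana$
  rot[1] = ammerbanana$h
  rot[2] = mmerbanana$ha
  rot[3] = merbanana$ham
  rot[4] = erbanana$hamm
  rot[5] = rbanana$hamme
  rot[6] = banana$hammer
  rot[7] = anana$hammerb
  rot[8] = nana$hammerba
  rot[9] = ana$hammerban
  rot[10] = na$hammerbana
  rot[11] = a$hammerbanan
  rot[12] = $hammerbanana
Sorted (with $ < everything):
  sorted[0] = $hammerbanana  (last char: 'a')
  sorted[1] = a$hammerbanan  (last char: 'n')
  sorted[2] = ammerbanana$h  (last char: 'h')
  sorted[3] = ana$hammerban  (last char: 'n')
  sorted[4] = anana$hammerb  (last char: 'b')
  sorted[5] = banana$hammer  (last char: 'r')
  sorted[6] = erbanana$hamm  (last char: 'm')
  sorted[7] = hammerbanana$  (last char: '$')
  sorted[8] = merbanana$ham  (last char: 'm')
  sorted[9] = mmerbanana$ha  (last char: 'a')
  sorted[10] = na$hammerbana  (last char: 'a')
  sorted[11] = nana$hammerba  (last char: 'a')
  sorted[12] = rbanana$hamme  (last char: 'e')
Last column: anhnbrm$maaae
Original string S is at sorted index 7

Answer: anhnbrm$maaae
7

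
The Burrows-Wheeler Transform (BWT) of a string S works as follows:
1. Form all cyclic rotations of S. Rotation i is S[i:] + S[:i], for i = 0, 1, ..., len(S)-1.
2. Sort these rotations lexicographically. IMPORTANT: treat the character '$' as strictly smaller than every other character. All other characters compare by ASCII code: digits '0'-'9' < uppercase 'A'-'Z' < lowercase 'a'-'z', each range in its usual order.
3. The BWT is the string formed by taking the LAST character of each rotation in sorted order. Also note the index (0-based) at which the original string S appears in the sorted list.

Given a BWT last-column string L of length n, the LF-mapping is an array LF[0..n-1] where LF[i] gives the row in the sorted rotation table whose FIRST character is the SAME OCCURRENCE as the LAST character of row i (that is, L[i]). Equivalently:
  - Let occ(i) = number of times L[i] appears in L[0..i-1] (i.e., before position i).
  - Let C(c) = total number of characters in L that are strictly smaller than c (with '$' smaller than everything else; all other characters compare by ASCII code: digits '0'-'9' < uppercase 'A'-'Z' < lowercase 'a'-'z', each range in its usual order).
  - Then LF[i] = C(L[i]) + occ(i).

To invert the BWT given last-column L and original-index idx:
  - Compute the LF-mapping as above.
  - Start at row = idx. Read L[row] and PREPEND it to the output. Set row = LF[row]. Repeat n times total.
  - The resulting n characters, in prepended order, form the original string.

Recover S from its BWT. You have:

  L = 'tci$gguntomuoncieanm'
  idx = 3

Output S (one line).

Answer: communicationnugget$

Derivation:
LF mapping: 16 2 7 0 5 6 18 11 17 14 9 19 15 12 3 8 4 1 13 10
Walk LF starting at row 3, prepending L[row]:
  step 1: row=3, L[3]='$', prepend. Next row=LF[3]=0
  step 2: row=0, L[0]='t', prepend. Next row=LF[0]=16
  step 3: row=16, L[16]='e', prepend. Next row=LF[16]=4
  step 4: row=4, L[4]='g', prepend. Next row=LF[4]=5
  step 5: row=5, L[5]='g', prepend. Next row=LF[5]=6
  step 6: row=6, L[6]='u', prepend. Next row=LF[6]=18
  step 7: row=18, L[18]='n', prepend. Next row=LF[18]=13
  step 8: row=13, L[13]='n', prepend. Next row=LF[13]=12
  step 9: row=12, L[12]='o', prepend. Next row=LF[12]=15
  step 10: row=15, L[15]='i', prepend. Next row=LF[15]=8
  step 11: row=8, L[8]='t', prepend. Next row=LF[8]=17
  step 12: row=17, L[17]='a', prepend. Next row=LF[17]=1
  step 13: row=1, L[1]='c', prepend. Next row=LF[1]=2
  step 14: row=2, L[2]='i', prepend. Next row=LF[2]=7
  step 15: row=7, L[7]='n', prepend. Next row=LF[7]=11
  step 16: row=11, L[11]='u', prepend. Next row=LF[11]=19
  step 17: row=19, L[19]='m', prepend. Next row=LF[19]=10
  step 18: row=10, L[10]='m', prepend. Next row=LF[10]=9
  step 19: row=9, L[9]='o', prepend. Next row=LF[9]=14
  step 20: row=14, L[14]='c', prepend. Next row=LF[14]=3
Reversed output: communicationnugget$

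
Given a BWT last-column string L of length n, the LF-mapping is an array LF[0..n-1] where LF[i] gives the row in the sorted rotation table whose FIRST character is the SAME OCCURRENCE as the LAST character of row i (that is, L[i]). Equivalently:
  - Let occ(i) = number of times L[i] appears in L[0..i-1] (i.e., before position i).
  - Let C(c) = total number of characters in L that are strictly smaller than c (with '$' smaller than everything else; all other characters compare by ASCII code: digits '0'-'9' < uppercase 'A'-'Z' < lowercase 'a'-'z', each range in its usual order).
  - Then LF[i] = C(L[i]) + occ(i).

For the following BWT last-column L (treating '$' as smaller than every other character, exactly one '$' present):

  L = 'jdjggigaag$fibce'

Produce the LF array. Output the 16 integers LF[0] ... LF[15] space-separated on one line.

Char counts: '$':1, 'a':2, 'b':1, 'c':1, 'd':1, 'e':1, 'f':1, 'g':4, 'i':2, 'j':2
C (first-col start): C('$')=0, C('a')=1, C('b')=3, C('c')=4, C('d')=5, C('e')=6, C('f')=7, C('g')=8, C('i')=12, C('j')=14
L[0]='j': occ=0, LF[0]=C('j')+0=14+0=14
L[1]='d': occ=0, LF[1]=C('d')+0=5+0=5
L[2]='j': occ=1, LF[2]=C('j')+1=14+1=15
L[3]='g': occ=0, LF[3]=C('g')+0=8+0=8
L[4]='g': occ=1, LF[4]=C('g')+1=8+1=9
L[5]='i': occ=0, LF[5]=C('i')+0=12+0=12
L[6]='g': occ=2, LF[6]=C('g')+2=8+2=10
L[7]='a': occ=0, LF[7]=C('a')+0=1+0=1
L[8]='a': occ=1, LF[8]=C('a')+1=1+1=2
L[9]='g': occ=3, LF[9]=C('g')+3=8+3=11
L[10]='$': occ=0, LF[10]=C('$')+0=0+0=0
L[11]='f': occ=0, LF[11]=C('f')+0=7+0=7
L[12]='i': occ=1, LF[12]=C('i')+1=12+1=13
L[13]='b': occ=0, LF[13]=C('b')+0=3+0=3
L[14]='c': occ=0, LF[14]=C('c')+0=4+0=4
L[15]='e': occ=0, LF[15]=C('e')+0=6+0=6

Answer: 14 5 15 8 9 12 10 1 2 11 0 7 13 3 4 6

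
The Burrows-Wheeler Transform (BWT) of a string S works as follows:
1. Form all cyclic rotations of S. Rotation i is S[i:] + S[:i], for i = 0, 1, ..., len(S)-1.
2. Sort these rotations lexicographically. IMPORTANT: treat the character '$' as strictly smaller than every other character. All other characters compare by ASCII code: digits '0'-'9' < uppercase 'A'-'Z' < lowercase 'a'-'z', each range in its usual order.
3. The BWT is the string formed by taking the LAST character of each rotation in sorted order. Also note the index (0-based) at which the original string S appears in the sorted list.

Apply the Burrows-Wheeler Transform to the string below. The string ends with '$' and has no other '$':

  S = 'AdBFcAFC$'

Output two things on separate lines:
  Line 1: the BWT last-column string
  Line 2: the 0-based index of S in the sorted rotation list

Answer: Cc$dFABFA
2

Derivation:
All 9 rotations (rotation i = S[i:]+S[:i]):
  rot[0] = AdBFcAFC$
  rot[1] = dBFcAFC$A
  rot[2] = BFcAFC$Ad
  rot[3] = FcAFC$AdB
  rot[4] = cAFC$AdBF
  rot[5] = AFC$AdBFc
  rot[6] = FC$AdBFcA
  rot[7] = C$AdBFcAF
  rot[8] = $AdBFcAFC
Sorted (with $ < everything):
  sorted[0] = $AdBFcAFC  (last char: 'C')
  sorted[1] = AFC$AdBFc  (last char: 'c')
  sorted[2] = AdBFcAFC$  (last char: '$')
  sorted[3] = BFcAFC$Ad  (last char: 'd')
  sorted[4] = C$AdBFcAF  (last char: 'F')
  sorted[5] = FC$AdBFcA  (last char: 'A')
  sorted[6] = FcAFC$AdB  (last char: 'B')
  sorted[7] = cAFC$AdBF  (last char: 'F')
  sorted[8] = dBFcAFC$A  (last char: 'A')
Last column: Cc$dFABFA
Original string S is at sorted index 2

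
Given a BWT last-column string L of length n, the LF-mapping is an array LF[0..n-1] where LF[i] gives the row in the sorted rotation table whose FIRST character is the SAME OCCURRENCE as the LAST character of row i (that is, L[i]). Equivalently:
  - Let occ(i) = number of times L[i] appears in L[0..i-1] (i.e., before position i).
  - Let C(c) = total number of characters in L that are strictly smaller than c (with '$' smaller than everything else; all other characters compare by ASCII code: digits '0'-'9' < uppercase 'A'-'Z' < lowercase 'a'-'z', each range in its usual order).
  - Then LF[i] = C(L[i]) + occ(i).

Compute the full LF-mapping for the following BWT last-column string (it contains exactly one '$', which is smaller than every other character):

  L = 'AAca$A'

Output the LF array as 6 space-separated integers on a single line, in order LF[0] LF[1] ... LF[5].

Answer: 1 2 5 4 0 3

Derivation:
Char counts: '$':1, 'A':3, 'a':1, 'c':1
C (first-col start): C('$')=0, C('A')=1, C('a')=4, C('c')=5
L[0]='A': occ=0, LF[0]=C('A')+0=1+0=1
L[1]='A': occ=1, LF[1]=C('A')+1=1+1=2
L[2]='c': occ=0, LF[2]=C('c')+0=5+0=5
L[3]='a': occ=0, LF[3]=C('a')+0=4+0=4
L[4]='$': occ=0, LF[4]=C('$')+0=0+0=0
L[5]='A': occ=2, LF[5]=C('A')+2=1+2=3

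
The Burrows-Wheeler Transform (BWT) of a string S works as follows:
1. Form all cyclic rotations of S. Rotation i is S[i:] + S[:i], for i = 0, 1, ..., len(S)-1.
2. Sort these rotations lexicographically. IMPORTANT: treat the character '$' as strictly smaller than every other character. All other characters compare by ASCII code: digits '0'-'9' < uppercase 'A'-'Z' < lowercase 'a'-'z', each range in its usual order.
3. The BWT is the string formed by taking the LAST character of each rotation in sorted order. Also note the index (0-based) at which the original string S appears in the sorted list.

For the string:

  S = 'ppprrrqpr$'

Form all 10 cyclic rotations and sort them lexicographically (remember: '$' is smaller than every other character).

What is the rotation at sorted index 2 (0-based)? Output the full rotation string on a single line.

Answer: pprrrqpr$p

Derivation:
All 10 rotations (rotation i = S[i:]+S[:i]):
  rot[0] = ppprrrqpr$
  rot[1] = pprrrqpr$p
  rot[2] = prrrqpr$pp
  rot[3] = rrrqpr$ppp
  rot[4] = rrqpr$pppr
  rot[5] = rqpr$ppprr
  rot[6] = qpr$ppprrr
  rot[7] = pr$ppprrrq
  rot[8] = r$ppprrrqp
  rot[9] = $ppprrrqpr
Sorted (with $ < everything):
  sorted[0] = $ppprrrqpr
  sorted[1] = ppprrrqpr$
  sorted[2] = pprrrqpr$p
  sorted[3] = pr$ppprrrq
  sorted[4] = prrrqpr$pp
  sorted[5] = qpr$ppprrr
  sorted[6] = r$ppprrrqp
  sorted[7] = rqpr$ppprr
  sorted[8] = rrqpr$pppr
  sorted[9] = rrrqpr$ppp
sorted[2] = pprrrqpr$p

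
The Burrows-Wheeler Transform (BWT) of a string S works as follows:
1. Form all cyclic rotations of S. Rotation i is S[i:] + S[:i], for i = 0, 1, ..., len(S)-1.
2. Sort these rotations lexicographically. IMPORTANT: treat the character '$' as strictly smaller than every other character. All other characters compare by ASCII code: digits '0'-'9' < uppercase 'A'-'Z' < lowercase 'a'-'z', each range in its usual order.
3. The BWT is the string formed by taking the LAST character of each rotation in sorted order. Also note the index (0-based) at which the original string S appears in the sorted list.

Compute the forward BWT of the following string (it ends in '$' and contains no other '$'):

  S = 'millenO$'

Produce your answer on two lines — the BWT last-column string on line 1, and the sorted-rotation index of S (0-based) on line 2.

Answer: Onlmli$e
6

Derivation:
All 8 rotations (rotation i = S[i:]+S[:i]):
  rot[0] = millenO$
  rot[1] = illenO$m
  rot[2] = llenO$mi
  rot[3] = lenO$mil
  rot[4] = enO$mill
  rot[5] = nO$mille
  rot[6] = O$millen
  rot[7] = $millenO
Sorted (with $ < everything):
  sorted[0] = $millenO  (last char: 'O')
  sorted[1] = O$millen  (last char: 'n')
  sorted[2] = enO$mill  (last char: 'l')
  sorted[3] = illenO$m  (last char: 'm')
  sorted[4] = lenO$mil  (last char: 'l')
  sorted[5] = llenO$mi  (last char: 'i')
  sorted[6] = millenO$  (last char: '$')
  sorted[7] = nO$mille  (last char: 'e')
Last column: Onlmli$e
Original string S is at sorted index 6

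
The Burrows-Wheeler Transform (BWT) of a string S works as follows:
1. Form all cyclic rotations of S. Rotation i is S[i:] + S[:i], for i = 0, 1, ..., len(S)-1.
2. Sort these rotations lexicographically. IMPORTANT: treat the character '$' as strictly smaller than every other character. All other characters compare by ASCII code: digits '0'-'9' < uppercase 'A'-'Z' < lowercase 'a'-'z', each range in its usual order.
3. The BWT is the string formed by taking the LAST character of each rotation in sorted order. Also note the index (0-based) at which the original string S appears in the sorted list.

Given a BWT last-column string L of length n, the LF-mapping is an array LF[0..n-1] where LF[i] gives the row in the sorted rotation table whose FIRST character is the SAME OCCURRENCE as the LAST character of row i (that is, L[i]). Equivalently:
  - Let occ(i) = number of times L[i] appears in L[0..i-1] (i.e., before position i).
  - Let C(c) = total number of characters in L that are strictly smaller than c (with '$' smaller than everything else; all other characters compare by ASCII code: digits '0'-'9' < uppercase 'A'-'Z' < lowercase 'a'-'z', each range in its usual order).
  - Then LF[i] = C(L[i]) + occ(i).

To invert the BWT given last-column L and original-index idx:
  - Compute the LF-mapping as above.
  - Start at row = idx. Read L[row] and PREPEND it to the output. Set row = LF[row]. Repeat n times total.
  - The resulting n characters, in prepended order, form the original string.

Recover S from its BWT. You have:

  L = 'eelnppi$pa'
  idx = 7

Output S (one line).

Answer: pineapple$

Derivation:
LF mapping: 2 3 5 6 7 8 4 0 9 1
Walk LF starting at row 7, prepending L[row]:
  step 1: row=7, L[7]='$', prepend. Next row=LF[7]=0
  step 2: row=0, L[0]='e', prepend. Next row=LF[0]=2
  step 3: row=2, L[2]='l', prepend. Next row=LF[2]=5
  step 4: row=5, L[5]='p', prepend. Next row=LF[5]=8
  step 5: row=8, L[8]='p', prepend. Next row=LF[8]=9
  step 6: row=9, L[9]='a', prepend. Next row=LF[9]=1
  step 7: row=1, L[1]='e', prepend. Next row=LF[1]=3
  step 8: row=3, L[3]='n', prepend. Next row=LF[3]=6
  step 9: row=6, L[6]='i', prepend. Next row=LF[6]=4
  step 10: row=4, L[4]='p', prepend. Next row=LF[4]=7
Reversed output: pineapple$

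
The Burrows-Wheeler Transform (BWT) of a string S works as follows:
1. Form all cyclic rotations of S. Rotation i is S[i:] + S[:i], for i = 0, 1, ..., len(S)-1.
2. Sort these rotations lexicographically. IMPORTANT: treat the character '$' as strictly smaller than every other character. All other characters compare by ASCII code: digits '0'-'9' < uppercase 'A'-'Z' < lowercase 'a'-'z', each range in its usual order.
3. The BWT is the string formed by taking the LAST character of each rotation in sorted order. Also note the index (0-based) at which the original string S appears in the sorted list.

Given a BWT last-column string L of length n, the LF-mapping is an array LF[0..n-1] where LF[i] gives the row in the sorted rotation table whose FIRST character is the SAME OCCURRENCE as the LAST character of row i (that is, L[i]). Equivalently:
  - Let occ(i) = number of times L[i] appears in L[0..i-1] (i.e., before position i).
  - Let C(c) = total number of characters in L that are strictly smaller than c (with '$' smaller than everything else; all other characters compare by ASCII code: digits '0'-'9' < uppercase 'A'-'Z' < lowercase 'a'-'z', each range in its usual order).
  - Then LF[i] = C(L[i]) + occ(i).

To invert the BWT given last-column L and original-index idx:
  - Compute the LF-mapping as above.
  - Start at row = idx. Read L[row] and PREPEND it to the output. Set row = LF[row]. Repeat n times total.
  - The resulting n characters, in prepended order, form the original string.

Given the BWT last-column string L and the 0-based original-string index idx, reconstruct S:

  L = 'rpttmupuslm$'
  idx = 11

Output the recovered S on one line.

Answer: ustmpltmupr$

Derivation:
LF mapping: 6 4 8 9 2 10 5 11 7 1 3 0
Walk LF starting at row 11, prepending L[row]:
  step 1: row=11, L[11]='$', prepend. Next row=LF[11]=0
  step 2: row=0, L[0]='r', prepend. Next row=LF[0]=6
  step 3: row=6, L[6]='p', prepend. Next row=LF[6]=5
  step 4: row=5, L[5]='u', prepend. Next row=LF[5]=10
  step 5: row=10, L[10]='m', prepend. Next row=LF[10]=3
  step 6: row=3, L[3]='t', prepend. Next row=LF[3]=9
  step 7: row=9, L[9]='l', prepend. Next row=LF[9]=1
  step 8: row=1, L[1]='p', prepend. Next row=LF[1]=4
  step 9: row=4, L[4]='m', prepend. Next row=LF[4]=2
  step 10: row=2, L[2]='t', prepend. Next row=LF[2]=8
  step 11: row=8, L[8]='s', prepend. Next row=LF[8]=7
  step 12: row=7, L[7]='u', prepend. Next row=LF[7]=11
Reversed output: ustmpltmupr$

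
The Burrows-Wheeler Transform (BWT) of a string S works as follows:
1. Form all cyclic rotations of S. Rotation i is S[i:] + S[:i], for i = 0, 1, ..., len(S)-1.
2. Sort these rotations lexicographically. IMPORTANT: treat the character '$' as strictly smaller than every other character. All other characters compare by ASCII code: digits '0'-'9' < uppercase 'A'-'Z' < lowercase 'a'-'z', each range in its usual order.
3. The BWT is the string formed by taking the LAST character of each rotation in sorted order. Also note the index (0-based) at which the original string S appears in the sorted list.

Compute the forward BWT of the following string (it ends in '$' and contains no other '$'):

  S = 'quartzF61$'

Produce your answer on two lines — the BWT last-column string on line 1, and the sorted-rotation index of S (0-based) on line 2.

All 10 rotations (rotation i = S[i:]+S[:i]):
  rot[0] = quartzF61$
  rot[1] = uartzF61$q
  rot[2] = artzF61$qu
  rot[3] = rtzF61$qua
  rot[4] = tzF61$quar
  rot[5] = zF61$quart
  rot[6] = F61$quartz
  rot[7] = 61$quartzF
  rot[8] = 1$quartzF6
  rot[9] = $quartzF61
Sorted (with $ < everything):
  sorted[0] = $quartzF61  (last char: '1')
  sorted[1] = 1$quartzF6  (last char: '6')
  sorted[2] = 61$quartzF  (last char: 'F')
  sorted[3] = F61$quartz  (last char: 'z')
  sorted[4] = artzF61$qu  (last char: 'u')
  sorted[5] = quartzF61$  (last char: '$')
  sorted[6] = rtzF61$qua  (last char: 'a')
  sorted[7] = tzF61$quar  (last char: 'r')
  sorted[8] = uartzF61$q  (last char: 'q')
  sorted[9] = zF61$quart  (last char: 't')
Last column: 16Fzu$arqt
Original string S is at sorted index 5

Answer: 16Fzu$arqt
5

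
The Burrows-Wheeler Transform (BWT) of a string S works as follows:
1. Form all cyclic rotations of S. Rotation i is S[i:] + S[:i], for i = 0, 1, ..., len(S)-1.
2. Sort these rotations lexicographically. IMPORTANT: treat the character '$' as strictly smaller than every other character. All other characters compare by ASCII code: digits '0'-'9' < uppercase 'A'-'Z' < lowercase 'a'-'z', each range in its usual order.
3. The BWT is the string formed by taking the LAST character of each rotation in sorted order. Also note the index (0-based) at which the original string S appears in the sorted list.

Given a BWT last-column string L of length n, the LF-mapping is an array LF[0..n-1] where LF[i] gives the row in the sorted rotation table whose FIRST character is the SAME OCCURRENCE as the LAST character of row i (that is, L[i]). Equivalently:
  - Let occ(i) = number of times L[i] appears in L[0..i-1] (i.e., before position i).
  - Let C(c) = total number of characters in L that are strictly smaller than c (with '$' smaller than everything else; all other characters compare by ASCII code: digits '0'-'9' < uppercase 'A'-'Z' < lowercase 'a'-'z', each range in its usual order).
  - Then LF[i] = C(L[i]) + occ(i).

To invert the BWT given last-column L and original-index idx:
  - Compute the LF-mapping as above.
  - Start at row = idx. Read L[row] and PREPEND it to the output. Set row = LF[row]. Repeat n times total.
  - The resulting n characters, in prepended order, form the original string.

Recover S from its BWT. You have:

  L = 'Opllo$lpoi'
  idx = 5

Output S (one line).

LF mapping: 1 8 3 4 6 0 5 9 7 2
Walk LF starting at row 5, prepending L[row]:
  step 1: row=5, L[5]='$', prepend. Next row=LF[5]=0
  step 2: row=0, L[0]='O', prepend. Next row=LF[0]=1
  step 3: row=1, L[1]='p', prepend. Next row=LF[1]=8
  step 4: row=8, L[8]='o', prepend. Next row=LF[8]=7
  step 5: row=7, L[7]='p', prepend. Next row=LF[7]=9
  step 6: row=9, L[9]='i', prepend. Next row=LF[9]=2
  step 7: row=2, L[2]='l', prepend. Next row=LF[2]=3
  step 8: row=3, L[3]='l', prepend. Next row=LF[3]=4
  step 9: row=4, L[4]='o', prepend. Next row=LF[4]=6
  step 10: row=6, L[6]='l', prepend. Next row=LF[6]=5
Reversed output: lollipopO$

Answer: lollipopO$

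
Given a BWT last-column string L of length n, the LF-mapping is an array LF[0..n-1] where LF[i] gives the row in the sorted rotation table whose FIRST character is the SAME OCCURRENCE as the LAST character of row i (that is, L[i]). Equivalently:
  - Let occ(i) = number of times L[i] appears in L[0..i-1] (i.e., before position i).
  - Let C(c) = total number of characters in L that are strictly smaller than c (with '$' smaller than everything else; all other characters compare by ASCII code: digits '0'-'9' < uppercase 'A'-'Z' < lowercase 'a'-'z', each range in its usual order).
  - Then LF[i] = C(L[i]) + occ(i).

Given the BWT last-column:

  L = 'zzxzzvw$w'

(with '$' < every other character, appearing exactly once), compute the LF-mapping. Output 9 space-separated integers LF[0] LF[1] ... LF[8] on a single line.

Char counts: '$':1, 'v':1, 'w':2, 'x':1, 'z':4
C (first-col start): C('$')=0, C('v')=1, C('w')=2, C('x')=4, C('z')=5
L[0]='z': occ=0, LF[0]=C('z')+0=5+0=5
L[1]='z': occ=1, LF[1]=C('z')+1=5+1=6
L[2]='x': occ=0, LF[2]=C('x')+0=4+0=4
L[3]='z': occ=2, LF[3]=C('z')+2=5+2=7
L[4]='z': occ=3, LF[4]=C('z')+3=5+3=8
L[5]='v': occ=0, LF[5]=C('v')+0=1+0=1
L[6]='w': occ=0, LF[6]=C('w')+0=2+0=2
L[7]='$': occ=0, LF[7]=C('$')+0=0+0=0
L[8]='w': occ=1, LF[8]=C('w')+1=2+1=3

Answer: 5 6 4 7 8 1 2 0 3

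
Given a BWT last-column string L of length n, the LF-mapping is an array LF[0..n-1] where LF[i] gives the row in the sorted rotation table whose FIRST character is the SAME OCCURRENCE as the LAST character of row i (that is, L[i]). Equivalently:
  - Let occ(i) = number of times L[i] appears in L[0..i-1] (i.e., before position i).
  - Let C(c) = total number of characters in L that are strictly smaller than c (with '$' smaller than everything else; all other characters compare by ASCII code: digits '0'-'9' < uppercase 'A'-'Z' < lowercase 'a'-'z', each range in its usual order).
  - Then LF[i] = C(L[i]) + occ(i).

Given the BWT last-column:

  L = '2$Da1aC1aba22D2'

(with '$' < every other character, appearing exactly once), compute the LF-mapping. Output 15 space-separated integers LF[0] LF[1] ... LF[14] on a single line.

Char counts: '$':1, '1':2, '2':4, 'C':1, 'D':2, 'a':4, 'b':1
C (first-col start): C('$')=0, C('1')=1, C('2')=3, C('C')=7, C('D')=8, C('a')=10, C('b')=14
L[0]='2': occ=0, LF[0]=C('2')+0=3+0=3
L[1]='$': occ=0, LF[1]=C('$')+0=0+0=0
L[2]='D': occ=0, LF[2]=C('D')+0=8+0=8
L[3]='a': occ=0, LF[3]=C('a')+0=10+0=10
L[4]='1': occ=0, LF[4]=C('1')+0=1+0=1
L[5]='a': occ=1, LF[5]=C('a')+1=10+1=11
L[6]='C': occ=0, LF[6]=C('C')+0=7+0=7
L[7]='1': occ=1, LF[7]=C('1')+1=1+1=2
L[8]='a': occ=2, LF[8]=C('a')+2=10+2=12
L[9]='b': occ=0, LF[9]=C('b')+0=14+0=14
L[10]='a': occ=3, LF[10]=C('a')+3=10+3=13
L[11]='2': occ=1, LF[11]=C('2')+1=3+1=4
L[12]='2': occ=2, LF[12]=C('2')+2=3+2=5
L[13]='D': occ=1, LF[13]=C('D')+1=8+1=9
L[14]='2': occ=3, LF[14]=C('2')+3=3+3=6

Answer: 3 0 8 10 1 11 7 2 12 14 13 4 5 9 6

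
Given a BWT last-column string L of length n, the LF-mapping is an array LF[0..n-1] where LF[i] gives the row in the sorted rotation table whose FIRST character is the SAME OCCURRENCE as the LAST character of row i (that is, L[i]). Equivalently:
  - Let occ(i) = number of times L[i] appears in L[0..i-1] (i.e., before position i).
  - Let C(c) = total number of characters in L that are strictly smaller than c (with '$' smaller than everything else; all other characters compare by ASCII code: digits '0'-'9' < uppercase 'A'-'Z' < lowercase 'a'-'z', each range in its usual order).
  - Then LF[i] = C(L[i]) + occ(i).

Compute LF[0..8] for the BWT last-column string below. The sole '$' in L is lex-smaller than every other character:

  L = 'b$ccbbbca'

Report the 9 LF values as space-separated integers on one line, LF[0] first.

Answer: 2 0 6 7 3 4 5 8 1

Derivation:
Char counts: '$':1, 'a':1, 'b':4, 'c':3
C (first-col start): C('$')=0, C('a')=1, C('b')=2, C('c')=6
L[0]='b': occ=0, LF[0]=C('b')+0=2+0=2
L[1]='$': occ=0, LF[1]=C('$')+0=0+0=0
L[2]='c': occ=0, LF[2]=C('c')+0=6+0=6
L[3]='c': occ=1, LF[3]=C('c')+1=6+1=7
L[4]='b': occ=1, LF[4]=C('b')+1=2+1=3
L[5]='b': occ=2, LF[5]=C('b')+2=2+2=4
L[6]='b': occ=3, LF[6]=C('b')+3=2+3=5
L[7]='c': occ=2, LF[7]=C('c')+2=6+2=8
L[8]='a': occ=0, LF[8]=C('a')+0=1+0=1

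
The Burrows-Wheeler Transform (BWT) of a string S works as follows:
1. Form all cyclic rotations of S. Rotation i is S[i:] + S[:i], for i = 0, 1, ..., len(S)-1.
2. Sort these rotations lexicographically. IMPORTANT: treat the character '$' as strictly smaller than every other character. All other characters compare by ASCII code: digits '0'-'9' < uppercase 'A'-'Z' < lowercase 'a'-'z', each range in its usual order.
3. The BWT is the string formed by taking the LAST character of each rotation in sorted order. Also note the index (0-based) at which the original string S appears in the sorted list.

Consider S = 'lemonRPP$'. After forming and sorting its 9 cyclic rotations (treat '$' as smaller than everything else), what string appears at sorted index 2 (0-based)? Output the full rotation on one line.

All 9 rotations (rotation i = S[i:]+S[:i]):
  rot[0] = lemonRPP$
  rot[1] = emonRPP$l
  rot[2] = monRPP$le
  rot[3] = onRPP$lem
  rot[4] = nRPP$lemo
  rot[5] = RPP$lemon
  rot[6] = PP$lemonR
  rot[7] = P$lemonRP
  rot[8] = $lemonRPP
Sorted (with $ < everything):
  sorted[0] = $lemonRPP
  sorted[1] = P$lemonRP
  sorted[2] = PP$lemonR
  sorted[3] = RPP$lemon
  sorted[4] = emonRPP$l
  sorted[5] = lemonRPP$
  sorted[6] = monRPP$le
  sorted[7] = nRPP$lemo
  sorted[8] = onRPP$lem
sorted[2] = PP$lemonR

Answer: PP$lemonR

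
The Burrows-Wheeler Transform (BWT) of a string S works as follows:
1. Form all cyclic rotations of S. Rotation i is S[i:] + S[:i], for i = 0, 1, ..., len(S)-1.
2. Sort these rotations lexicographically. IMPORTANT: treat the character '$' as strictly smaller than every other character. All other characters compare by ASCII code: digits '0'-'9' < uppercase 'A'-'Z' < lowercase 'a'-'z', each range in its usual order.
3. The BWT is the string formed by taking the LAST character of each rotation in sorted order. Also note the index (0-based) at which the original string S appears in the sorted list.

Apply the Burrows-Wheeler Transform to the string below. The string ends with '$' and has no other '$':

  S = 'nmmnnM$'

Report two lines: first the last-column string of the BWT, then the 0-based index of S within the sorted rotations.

Answer: Mnnmn$m
5

Derivation:
All 7 rotations (rotation i = S[i:]+S[:i]):
  rot[0] = nmmnnM$
  rot[1] = mmnnM$n
  rot[2] = mnnM$nm
  rot[3] = nnM$nmm
  rot[4] = nM$nmmn
  rot[5] = M$nmmnn
  rot[6] = $nmmnnM
Sorted (with $ < everything):
  sorted[0] = $nmmnnM  (last char: 'M')
  sorted[1] = M$nmmnn  (last char: 'n')
  sorted[2] = mmnnM$n  (last char: 'n')
  sorted[3] = mnnM$nm  (last char: 'm')
  sorted[4] = nM$nmmn  (last char: 'n')
  sorted[5] = nmmnnM$  (last char: '$')
  sorted[6] = nnM$nmm  (last char: 'm')
Last column: Mnnmn$m
Original string S is at sorted index 5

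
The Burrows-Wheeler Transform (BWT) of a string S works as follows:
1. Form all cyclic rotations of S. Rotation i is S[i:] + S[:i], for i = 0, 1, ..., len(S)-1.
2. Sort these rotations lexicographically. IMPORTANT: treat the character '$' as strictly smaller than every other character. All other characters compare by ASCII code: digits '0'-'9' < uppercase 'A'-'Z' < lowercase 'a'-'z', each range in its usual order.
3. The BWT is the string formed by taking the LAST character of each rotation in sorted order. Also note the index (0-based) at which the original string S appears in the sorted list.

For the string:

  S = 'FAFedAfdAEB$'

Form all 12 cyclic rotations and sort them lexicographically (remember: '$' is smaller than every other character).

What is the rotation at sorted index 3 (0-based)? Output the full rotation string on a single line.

All 12 rotations (rotation i = S[i:]+S[:i]):
  rot[0] = FAFedAfdAEB$
  rot[1] = AFedAfdAEB$F
  rot[2] = FedAfdAEB$FA
  rot[3] = edAfdAEB$FAF
  rot[4] = dAfdAEB$FAFe
  rot[5] = AfdAEB$FAFed
  rot[6] = fdAEB$FAFedA
  rot[7] = dAEB$FAFedAf
  rot[8] = AEB$FAFedAfd
  rot[9] = EB$FAFedAfdA
  rot[10] = B$FAFedAfdAE
  rot[11] = $FAFedAfdAEB
Sorted (with $ < everything):
  sorted[0] = $FAFedAfdAEB
  sorted[1] = AEB$FAFedAfd
  sorted[2] = AFedAfdAEB$F
  sorted[3] = AfdAEB$FAFed
  sorted[4] = B$FAFedAfdAE
  sorted[5] = EB$FAFedAfdA
  sorted[6] = FAFedAfdAEB$
  sorted[7] = FedAfdAEB$FA
  sorted[8] = dAEB$FAFedAf
  sorted[9] = dAfdAEB$FAFe
  sorted[10] = edAfdAEB$FAF
  sorted[11] = fdAEB$FAFedA
sorted[3] = AfdAEB$FAFed

Answer: AfdAEB$FAFed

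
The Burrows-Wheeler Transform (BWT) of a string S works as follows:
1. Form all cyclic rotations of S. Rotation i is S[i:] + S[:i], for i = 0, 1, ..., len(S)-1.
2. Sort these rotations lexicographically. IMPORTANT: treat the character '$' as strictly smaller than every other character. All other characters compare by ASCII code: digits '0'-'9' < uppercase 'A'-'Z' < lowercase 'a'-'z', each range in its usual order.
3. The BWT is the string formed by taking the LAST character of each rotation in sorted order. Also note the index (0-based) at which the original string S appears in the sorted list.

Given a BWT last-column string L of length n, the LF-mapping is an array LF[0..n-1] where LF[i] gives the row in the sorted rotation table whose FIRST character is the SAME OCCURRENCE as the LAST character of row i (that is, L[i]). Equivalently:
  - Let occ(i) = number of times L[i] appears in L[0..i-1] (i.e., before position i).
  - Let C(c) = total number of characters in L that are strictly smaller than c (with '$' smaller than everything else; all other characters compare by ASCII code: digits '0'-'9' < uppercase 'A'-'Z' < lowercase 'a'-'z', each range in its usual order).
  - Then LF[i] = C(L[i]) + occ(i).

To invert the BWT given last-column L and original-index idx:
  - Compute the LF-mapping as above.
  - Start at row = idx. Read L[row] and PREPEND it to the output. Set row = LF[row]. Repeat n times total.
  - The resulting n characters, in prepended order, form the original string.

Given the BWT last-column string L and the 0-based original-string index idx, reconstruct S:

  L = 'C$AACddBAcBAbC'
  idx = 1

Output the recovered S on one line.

LF mapping: 7 0 1 2 8 12 13 5 3 11 6 4 10 9
Walk LF starting at row 1, prepending L[row]:
  step 1: row=1, L[1]='$', prepend. Next row=LF[1]=0
  step 2: row=0, L[0]='C', prepend. Next row=LF[0]=7
  step 3: row=7, L[7]='B', prepend. Next row=LF[7]=5
  step 4: row=5, L[5]='d', prepend. Next row=LF[5]=12
  step 5: row=12, L[12]='b', prepend. Next row=LF[12]=10
  step 6: row=10, L[10]='B', prepend. Next row=LF[10]=6
  step 7: row=6, L[6]='d', prepend. Next row=LF[6]=13
  step 8: row=13, L[13]='C', prepend. Next row=LF[13]=9
  step 9: row=9, L[9]='c', prepend. Next row=LF[9]=11
  step 10: row=11, L[11]='A', prepend. Next row=LF[11]=4
  step 11: row=4, L[4]='C', prepend. Next row=LF[4]=8
  step 12: row=8, L[8]='A', prepend. Next row=LF[8]=3
  step 13: row=3, L[3]='A', prepend. Next row=LF[3]=2
  step 14: row=2, L[2]='A', prepend. Next row=LF[2]=1
Reversed output: AAACAcCdBbdBC$

Answer: AAACAcCdBbdBC$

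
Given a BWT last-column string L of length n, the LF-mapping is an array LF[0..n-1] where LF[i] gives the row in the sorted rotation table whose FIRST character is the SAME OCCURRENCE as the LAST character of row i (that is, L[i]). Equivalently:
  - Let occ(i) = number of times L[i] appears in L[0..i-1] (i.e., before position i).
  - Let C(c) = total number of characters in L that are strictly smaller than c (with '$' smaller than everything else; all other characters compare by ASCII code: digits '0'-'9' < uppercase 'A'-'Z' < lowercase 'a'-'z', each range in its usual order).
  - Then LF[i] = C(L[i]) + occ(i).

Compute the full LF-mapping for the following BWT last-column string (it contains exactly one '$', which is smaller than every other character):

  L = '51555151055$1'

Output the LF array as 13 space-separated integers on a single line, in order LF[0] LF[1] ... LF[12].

Answer: 6 2 7 8 9 3 10 4 1 11 12 0 5

Derivation:
Char counts: '$':1, '0':1, '1':4, '5':7
C (first-col start): C('$')=0, C('0')=1, C('1')=2, C('5')=6
L[0]='5': occ=0, LF[0]=C('5')+0=6+0=6
L[1]='1': occ=0, LF[1]=C('1')+0=2+0=2
L[2]='5': occ=1, LF[2]=C('5')+1=6+1=7
L[3]='5': occ=2, LF[3]=C('5')+2=6+2=8
L[4]='5': occ=3, LF[4]=C('5')+3=6+3=9
L[5]='1': occ=1, LF[5]=C('1')+1=2+1=3
L[6]='5': occ=4, LF[6]=C('5')+4=6+4=10
L[7]='1': occ=2, LF[7]=C('1')+2=2+2=4
L[8]='0': occ=0, LF[8]=C('0')+0=1+0=1
L[9]='5': occ=5, LF[9]=C('5')+5=6+5=11
L[10]='5': occ=6, LF[10]=C('5')+6=6+6=12
L[11]='$': occ=0, LF[11]=C('$')+0=0+0=0
L[12]='1': occ=3, LF[12]=C('1')+3=2+3=5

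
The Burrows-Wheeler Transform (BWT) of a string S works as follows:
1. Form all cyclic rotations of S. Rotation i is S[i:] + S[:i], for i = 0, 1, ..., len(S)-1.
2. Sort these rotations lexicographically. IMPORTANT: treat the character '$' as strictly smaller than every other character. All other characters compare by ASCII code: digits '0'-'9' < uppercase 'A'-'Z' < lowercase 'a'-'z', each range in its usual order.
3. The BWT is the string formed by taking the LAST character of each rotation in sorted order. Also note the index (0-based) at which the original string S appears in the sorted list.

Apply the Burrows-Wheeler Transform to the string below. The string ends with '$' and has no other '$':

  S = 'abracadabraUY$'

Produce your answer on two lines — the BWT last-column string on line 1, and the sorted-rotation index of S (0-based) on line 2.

All 14 rotations (rotation i = S[i:]+S[:i]):
  rot[0] = abracadabraUY$
  rot[1] = bracadabraUY$a
  rot[2] = racadabraUY$ab
  rot[3] = acadabraUY$abr
  rot[4] = cadabraUY$abra
  rot[5] = adabraUY$abrac
  rot[6] = dabraUY$abraca
  rot[7] = abraUY$abracad
  rot[8] = braUY$abracada
  rot[9] = raUY$abracadab
  rot[10] = aUY$abracadabr
  rot[11] = UY$abracadabra
  rot[12] = Y$abracadabraU
  rot[13] = $abracadabraUY
Sorted (with $ < everything):
  sorted[0] = $abracadabraUY  (last char: 'Y')
  sorted[1] = UY$abracadabra  (last char: 'a')
  sorted[2] = Y$abracadabraU  (last char: 'U')
  sorted[3] = aUY$abracadabr  (last char: 'r')
  sorted[4] = abraUY$abracad  (last char: 'd')
  sorted[5] = abracadabraUY$  (last char: '$')
  sorted[6] = acadabraUY$abr  (last char: 'r')
  sorted[7] = adabraUY$abrac  (last char: 'c')
  sorted[8] = braUY$abracada  (last char: 'a')
  sorted[9] = bracadabraUY$a  (last char: 'a')
  sorted[10] = cadabraUY$abra  (last char: 'a')
  sorted[11] = dabraUY$abraca  (last char: 'a')
  sorted[12] = raUY$abracadab  (last char: 'b')
  sorted[13] = racadabraUY$ab  (last char: 'b')
Last column: YaUrd$rcaaaabb
Original string S is at sorted index 5

Answer: YaUrd$rcaaaabb
5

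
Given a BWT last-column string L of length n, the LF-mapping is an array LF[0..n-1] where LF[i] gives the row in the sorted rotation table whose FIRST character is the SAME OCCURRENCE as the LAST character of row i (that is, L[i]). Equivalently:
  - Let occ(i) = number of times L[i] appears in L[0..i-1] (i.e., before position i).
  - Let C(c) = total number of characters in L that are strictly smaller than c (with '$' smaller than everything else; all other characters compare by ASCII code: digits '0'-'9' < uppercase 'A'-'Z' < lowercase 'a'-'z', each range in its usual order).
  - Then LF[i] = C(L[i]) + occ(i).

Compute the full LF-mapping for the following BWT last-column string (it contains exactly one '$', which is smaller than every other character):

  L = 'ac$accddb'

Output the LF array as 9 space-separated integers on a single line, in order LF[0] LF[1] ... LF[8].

Char counts: '$':1, 'a':2, 'b':1, 'c':3, 'd':2
C (first-col start): C('$')=0, C('a')=1, C('b')=3, C('c')=4, C('d')=7
L[0]='a': occ=0, LF[0]=C('a')+0=1+0=1
L[1]='c': occ=0, LF[1]=C('c')+0=4+0=4
L[2]='$': occ=0, LF[2]=C('$')+0=0+0=0
L[3]='a': occ=1, LF[3]=C('a')+1=1+1=2
L[4]='c': occ=1, LF[4]=C('c')+1=4+1=5
L[5]='c': occ=2, LF[5]=C('c')+2=4+2=6
L[6]='d': occ=0, LF[6]=C('d')+0=7+0=7
L[7]='d': occ=1, LF[7]=C('d')+1=7+1=8
L[8]='b': occ=0, LF[8]=C('b')+0=3+0=3

Answer: 1 4 0 2 5 6 7 8 3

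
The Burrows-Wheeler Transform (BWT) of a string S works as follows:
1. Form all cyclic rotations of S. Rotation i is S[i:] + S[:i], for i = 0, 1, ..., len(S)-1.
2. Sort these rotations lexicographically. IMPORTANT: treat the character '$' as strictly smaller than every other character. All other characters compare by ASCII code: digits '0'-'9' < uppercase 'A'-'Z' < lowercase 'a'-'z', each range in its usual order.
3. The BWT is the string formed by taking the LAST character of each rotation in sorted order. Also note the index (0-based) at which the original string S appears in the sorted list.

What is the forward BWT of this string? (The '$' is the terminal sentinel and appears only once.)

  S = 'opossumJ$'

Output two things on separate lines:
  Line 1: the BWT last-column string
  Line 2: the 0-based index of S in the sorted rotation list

All 9 rotations (rotation i = S[i:]+S[:i]):
  rot[0] = opossumJ$
  rot[1] = possumJ$o
  rot[2] = ossumJ$op
  rot[3] = ssumJ$opo
  rot[4] = sumJ$opos
  rot[5] = umJ$oposs
  rot[6] = mJ$opossu
  rot[7] = J$opossum
  rot[8] = $opossumJ
Sorted (with $ < everything):
  sorted[0] = $opossumJ  (last char: 'J')
  sorted[1] = J$opossum  (last char: 'm')
  sorted[2] = mJ$opossu  (last char: 'u')
  sorted[3] = opossumJ$  (last char: '$')
  sorted[4] = ossumJ$op  (last char: 'p')
  sorted[5] = possumJ$o  (last char: 'o')
  sorted[6] = ssumJ$opo  (last char: 'o')
  sorted[7] = sumJ$opos  (last char: 's')
  sorted[8] = umJ$oposs  (last char: 's')
Last column: Jmu$pooss
Original string S is at sorted index 3

Answer: Jmu$pooss
3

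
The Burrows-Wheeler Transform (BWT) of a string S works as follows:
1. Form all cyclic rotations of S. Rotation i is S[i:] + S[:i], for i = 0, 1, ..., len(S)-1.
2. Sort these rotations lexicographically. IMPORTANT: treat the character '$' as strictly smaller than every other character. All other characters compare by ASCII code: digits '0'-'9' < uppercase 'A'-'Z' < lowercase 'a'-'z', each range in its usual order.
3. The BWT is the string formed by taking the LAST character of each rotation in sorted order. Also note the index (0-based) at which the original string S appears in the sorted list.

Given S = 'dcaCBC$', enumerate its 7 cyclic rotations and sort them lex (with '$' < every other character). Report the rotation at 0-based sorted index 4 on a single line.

Answer: aCBC$dc

Derivation:
All 7 rotations (rotation i = S[i:]+S[:i]):
  rot[0] = dcaCBC$
  rot[1] = caCBC$d
  rot[2] = aCBC$dc
  rot[3] = CBC$dca
  rot[4] = BC$dcaC
  rot[5] = C$dcaCB
  rot[6] = $dcaCBC
Sorted (with $ < everything):
  sorted[0] = $dcaCBC
  sorted[1] = BC$dcaC
  sorted[2] = C$dcaCB
  sorted[3] = CBC$dca
  sorted[4] = aCBC$dc
  sorted[5] = caCBC$d
  sorted[6] = dcaCBC$
sorted[4] = aCBC$dc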